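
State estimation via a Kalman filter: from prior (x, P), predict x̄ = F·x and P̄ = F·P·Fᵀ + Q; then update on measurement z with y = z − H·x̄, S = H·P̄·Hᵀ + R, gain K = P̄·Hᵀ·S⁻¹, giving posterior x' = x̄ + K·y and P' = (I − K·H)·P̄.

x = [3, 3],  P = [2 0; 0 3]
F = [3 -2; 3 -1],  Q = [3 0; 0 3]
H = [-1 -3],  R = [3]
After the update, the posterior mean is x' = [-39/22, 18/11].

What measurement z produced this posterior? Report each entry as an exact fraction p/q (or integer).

z = [-3]

x̄ = F·x = [3, 6]
P̄ = F·P·Fᵀ + Q = [33 24; 24 24]
S = H·P̄·Hᵀ + R = [396]
K = P̄·Hᵀ·S⁻¹ = [-35/132; -8/33]
x' − x̄ = [-105/22, -48/11] = K·y
y = (KᵀK)⁻¹·Kᵀ·(x' − x̄) = [18]
z = y + H·x̄ = [18] + [-21] = [-3]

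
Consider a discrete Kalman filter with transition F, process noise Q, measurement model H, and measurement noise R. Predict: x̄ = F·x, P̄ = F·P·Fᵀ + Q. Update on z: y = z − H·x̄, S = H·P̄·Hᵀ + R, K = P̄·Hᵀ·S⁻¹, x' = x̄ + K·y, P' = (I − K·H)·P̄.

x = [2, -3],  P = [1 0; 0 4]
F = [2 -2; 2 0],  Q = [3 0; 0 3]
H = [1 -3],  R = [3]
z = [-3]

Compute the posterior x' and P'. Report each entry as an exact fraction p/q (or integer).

x̄ = F·x = [10, 4]
P̄ = F·P·Fᵀ + Q = [23 4; 4 7]
y = z − H·x̄ = [-1]
S = H·P̄·Hᵀ + R = [65]
K = P̄·Hᵀ·S⁻¹ = [11/65; -17/65]
x' = x̄ + K·y = [639/65, 277/65]
P' = (I − K·H)·P̄ = [1374/65 447/65; 447/65 166/65]

x' = [639/65, 277/65]
P' = [1374/65 447/65; 447/65 166/65]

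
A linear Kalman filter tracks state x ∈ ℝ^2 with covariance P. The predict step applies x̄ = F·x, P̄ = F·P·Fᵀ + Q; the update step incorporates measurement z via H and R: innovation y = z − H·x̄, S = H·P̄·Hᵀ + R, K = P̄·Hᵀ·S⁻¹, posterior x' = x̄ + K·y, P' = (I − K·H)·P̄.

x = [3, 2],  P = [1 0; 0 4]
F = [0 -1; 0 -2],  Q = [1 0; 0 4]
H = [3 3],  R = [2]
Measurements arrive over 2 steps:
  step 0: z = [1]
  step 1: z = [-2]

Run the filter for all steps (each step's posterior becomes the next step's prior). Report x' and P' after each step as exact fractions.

step 0: x̄ = F·x = [-2, -4]
step 0: P̄ = F·P·Fᵀ + Q = [5 8; 8 20]
step 0: y = z − H·x̄ = [19]
step 0: S = H·P̄·Hᵀ + R = [371]
step 0: K = P̄·Hᵀ·S⁻¹ = [39/371; 12/53]
step 0: x' = x̄ + K·y = [-1/371, 16/53]
step 0: P' = (I − K·H)·P̄ = [334/371 -44/53; -44/53 52/53]
step 1: x̄ = F·x = [-16/53, -32/53]
step 1: P̄ = F·P·Fᵀ + Q = [105/53 104/53; 104/53 420/53]
step 1: y = z − H·x̄ = [38/53]
step 1: S = H·P̄·Hᵀ + R = [6703/53]
step 1: K = P̄·Hᵀ·S⁻¹ = [627/6703; 1572/6703]
step 1: x' = x̄ + K·y = [-1574/6703, -2920/6703]
step 1: P' = (I − K·H)·P̄ = [5862/6703 -5444/6703; -5444/6703 6492/6703]

step 0: x' = [-1/371, 16/53], P' = [334/371 -44/53; -44/53 52/53]
step 1: x' = [-1574/6703, -2920/6703], P' = [5862/6703 -5444/6703; -5444/6703 6492/6703]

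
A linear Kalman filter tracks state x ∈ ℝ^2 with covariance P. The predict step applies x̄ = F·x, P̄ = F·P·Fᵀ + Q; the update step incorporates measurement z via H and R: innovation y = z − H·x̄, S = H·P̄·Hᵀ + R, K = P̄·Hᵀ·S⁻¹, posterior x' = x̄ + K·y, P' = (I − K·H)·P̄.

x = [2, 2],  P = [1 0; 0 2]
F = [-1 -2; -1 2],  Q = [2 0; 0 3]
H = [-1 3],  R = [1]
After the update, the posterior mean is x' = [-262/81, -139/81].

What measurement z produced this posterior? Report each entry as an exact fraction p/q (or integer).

z = [-2]

x̄ = F·x = [-6, 2]
P̄ = F·P·Fᵀ + Q = [11 -7; -7 12]
S = H·P̄·Hᵀ + R = [162]
K = P̄·Hᵀ·S⁻¹ = [-16/81; 43/162]
x' − x̄ = [224/81, -301/81] = K·y
y = (KᵀK)⁻¹·Kᵀ·(x' − x̄) = [-14]
z = y + H·x̄ = [-14] + [12] = [-2]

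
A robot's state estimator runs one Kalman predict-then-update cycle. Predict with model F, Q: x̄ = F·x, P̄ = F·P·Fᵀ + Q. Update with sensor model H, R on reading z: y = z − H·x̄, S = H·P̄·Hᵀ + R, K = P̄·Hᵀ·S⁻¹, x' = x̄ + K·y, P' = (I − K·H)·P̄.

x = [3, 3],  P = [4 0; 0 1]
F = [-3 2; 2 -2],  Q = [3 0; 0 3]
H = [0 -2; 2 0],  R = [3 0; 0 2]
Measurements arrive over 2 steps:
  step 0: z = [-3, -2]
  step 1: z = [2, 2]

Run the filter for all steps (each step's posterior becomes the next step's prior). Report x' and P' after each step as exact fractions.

step 0: x' = [-2351/1993, 2262/1993], P' = [949/1993 -84/1993; -84/1993 1299/1993]
step 1: x' = [1101255/941887, -1076410/941887], P' = [436668/941887 -35190/941887; -35190/941887 608673/941887]

step 0: x̄ = F·x = [-3, 0]
step 0: P̄ = F·P·Fᵀ + Q = [43 -28; -28 23]
step 0: y = z − H·x̄ = [-3, 4]
step 0: S = H·P̄·Hᵀ + R = [95 112; 112 174]
step 0: K = P̄·Hᵀ·S⁻¹ = [56/1993 949/1993; -866/1993 -84/1993]
step 0: x' = x̄ + K·y = [-2351/1993, 2262/1993]
step 0: P' = (I − K·H)·P̄ = [949/1993 -84/1993; -84/1993 1299/1993]
step 1: x̄ = F·x = [11577/1993, -9226/1993]
step 1: P̄ = F·P·Fᵀ + Q = [20724/1993 -11730/1993; -11730/1993 15643/1993]
step 1: y = z − H·x̄ = [-14466/1993, -19168/1993]
step 1: S = H·P̄·Hᵀ + R = [68551/1993 46920/1993; 46920/1993 86882/1993]
step 1: K = P̄·Hᵀ·S⁻¹ = [23460/941887 436668/941887; -405782/941887 -35190/941887]
step 1: x' = x̄ + K·y = [1101255/941887, -1076410/941887]
step 1: P' = (I − K·H)·P̄ = [436668/941887 -35190/941887; -35190/941887 608673/941887]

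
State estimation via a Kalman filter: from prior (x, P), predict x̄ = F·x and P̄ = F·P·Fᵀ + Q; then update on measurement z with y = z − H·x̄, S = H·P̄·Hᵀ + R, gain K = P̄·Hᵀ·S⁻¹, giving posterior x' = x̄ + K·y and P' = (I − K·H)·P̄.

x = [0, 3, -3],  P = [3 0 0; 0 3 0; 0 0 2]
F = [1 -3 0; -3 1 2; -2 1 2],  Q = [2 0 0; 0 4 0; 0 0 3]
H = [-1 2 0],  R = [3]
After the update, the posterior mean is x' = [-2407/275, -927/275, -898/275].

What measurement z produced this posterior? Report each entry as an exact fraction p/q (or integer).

x̄ = F·x = [-9, -3, -3]
P̄ = F·P·Fᵀ + Q = [32 -18 -15; -18 42 29; -15 29 26]
S = H·P̄·Hᵀ + R = [275]
K = P̄·Hᵀ·S⁻¹ = [-68/275; 102/275; 73/275]
x' − x̄ = [68/275, -102/275, -73/275] = K·y
y = (KᵀK)⁻¹·Kᵀ·(x' − x̄) = [-1]
z = y + H·x̄ = [-1] + [3] = [2]

z = [2]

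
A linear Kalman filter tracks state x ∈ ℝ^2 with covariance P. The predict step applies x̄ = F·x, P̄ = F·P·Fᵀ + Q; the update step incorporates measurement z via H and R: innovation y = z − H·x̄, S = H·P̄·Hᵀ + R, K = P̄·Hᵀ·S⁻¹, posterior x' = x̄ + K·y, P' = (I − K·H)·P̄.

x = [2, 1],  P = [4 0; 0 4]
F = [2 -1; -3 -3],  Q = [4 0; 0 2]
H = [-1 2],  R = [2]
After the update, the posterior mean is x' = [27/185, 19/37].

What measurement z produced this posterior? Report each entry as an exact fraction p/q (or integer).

x̄ = F·x = [3, -9]
P̄ = F·P·Fᵀ + Q = [24 -12; -12 74]
S = H·P̄·Hᵀ + R = [370]
K = P̄·Hᵀ·S⁻¹ = [-24/185; 16/37]
x' − x̄ = [-528/185, 352/37] = K·y
y = (KᵀK)⁻¹·Kᵀ·(x' − x̄) = [22]
z = y + H·x̄ = [22] + [-21] = [1]

z = [1]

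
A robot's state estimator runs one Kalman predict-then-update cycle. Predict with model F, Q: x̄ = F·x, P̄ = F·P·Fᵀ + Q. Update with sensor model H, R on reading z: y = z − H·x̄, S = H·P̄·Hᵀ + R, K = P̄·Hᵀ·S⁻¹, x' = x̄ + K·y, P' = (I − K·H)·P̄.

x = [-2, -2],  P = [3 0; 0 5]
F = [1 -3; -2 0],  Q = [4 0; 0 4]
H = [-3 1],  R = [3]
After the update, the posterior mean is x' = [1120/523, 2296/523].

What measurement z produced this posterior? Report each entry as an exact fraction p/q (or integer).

x̄ = F·x = [4, 4]
P̄ = F·P·Fᵀ + Q = [52 -6; -6 16]
S = H·P̄·Hᵀ + R = [523]
K = P̄·Hᵀ·S⁻¹ = [-162/523; 34/523]
x' − x̄ = [-972/523, 204/523] = K·y
y = (KᵀK)⁻¹·Kᵀ·(x' − x̄) = [6]
z = y + H·x̄ = [6] + [-8] = [-2]

z = [-2]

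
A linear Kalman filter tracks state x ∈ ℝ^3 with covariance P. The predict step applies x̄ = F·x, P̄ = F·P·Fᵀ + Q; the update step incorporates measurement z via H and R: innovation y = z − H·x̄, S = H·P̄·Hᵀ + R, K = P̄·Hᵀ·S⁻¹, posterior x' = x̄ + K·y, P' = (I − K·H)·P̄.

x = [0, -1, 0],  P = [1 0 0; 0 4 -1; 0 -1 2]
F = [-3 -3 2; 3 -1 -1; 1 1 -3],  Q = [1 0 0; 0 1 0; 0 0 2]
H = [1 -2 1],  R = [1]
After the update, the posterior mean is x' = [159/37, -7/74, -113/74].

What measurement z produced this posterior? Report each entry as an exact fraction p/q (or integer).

z = [3]

x̄ = F·x = [3, 1, -1]
P̄ = F·P·Fᵀ + Q = [66 -2 -38; -2 14 3; -38 3 31]
S = H·P̄·Hᵀ + R = [74]
K = P̄·Hᵀ·S⁻¹ = [16/37; -27/74; -13/74]
x' − x̄ = [48/37, -81/74, -39/74] = K·y
y = (KᵀK)⁻¹·Kᵀ·(x' − x̄) = [3]
z = y + H·x̄ = [3] + [0] = [3]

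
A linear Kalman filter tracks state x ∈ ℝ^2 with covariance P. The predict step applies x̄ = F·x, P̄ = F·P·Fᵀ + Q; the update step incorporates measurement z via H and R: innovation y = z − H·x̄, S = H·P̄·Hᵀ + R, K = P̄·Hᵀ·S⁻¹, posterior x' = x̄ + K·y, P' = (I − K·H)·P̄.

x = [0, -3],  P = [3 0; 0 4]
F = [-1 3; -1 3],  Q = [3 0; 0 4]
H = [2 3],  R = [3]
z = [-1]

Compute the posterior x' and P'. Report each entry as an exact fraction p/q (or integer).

x̄ = F·x = [-9, -9]
P̄ = F·P·Fᵀ + Q = [42 39; 39 43]
y = z − H·x̄ = [44]
S = H·P̄·Hᵀ + R = [1026]
K = P̄·Hᵀ·S⁻¹ = [67/342; 23/114]
x' = x̄ + K·y = [-65/171, -7/57]
P' = (I − K·H)·P̄ = [299/114 -59/38; -59/38 47/38]

x' = [-65/171, -7/57]
P' = [299/114 -59/38; -59/38 47/38]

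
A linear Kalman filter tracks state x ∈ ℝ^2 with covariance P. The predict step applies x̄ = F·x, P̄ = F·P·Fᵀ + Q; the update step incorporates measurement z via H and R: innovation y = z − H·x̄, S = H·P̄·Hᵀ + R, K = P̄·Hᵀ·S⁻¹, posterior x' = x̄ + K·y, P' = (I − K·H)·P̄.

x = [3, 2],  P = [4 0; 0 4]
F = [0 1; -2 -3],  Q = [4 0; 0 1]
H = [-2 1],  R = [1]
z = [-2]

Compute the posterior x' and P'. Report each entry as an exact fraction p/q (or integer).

x̄ = F·x = [2, -12]
P̄ = F·P·Fᵀ + Q = [8 -12; -12 53]
y = z − H·x̄ = [14]
S = H·P̄·Hᵀ + R = [134]
K = P̄·Hᵀ·S⁻¹ = [-14/67; 77/134]
x' = x̄ + K·y = [-62/67, -265/67]
P' = (I − K·H)·P̄ = [144/67 274/67; 274/67 1173/134]

x' = [-62/67, -265/67]
P' = [144/67 274/67; 274/67 1173/134]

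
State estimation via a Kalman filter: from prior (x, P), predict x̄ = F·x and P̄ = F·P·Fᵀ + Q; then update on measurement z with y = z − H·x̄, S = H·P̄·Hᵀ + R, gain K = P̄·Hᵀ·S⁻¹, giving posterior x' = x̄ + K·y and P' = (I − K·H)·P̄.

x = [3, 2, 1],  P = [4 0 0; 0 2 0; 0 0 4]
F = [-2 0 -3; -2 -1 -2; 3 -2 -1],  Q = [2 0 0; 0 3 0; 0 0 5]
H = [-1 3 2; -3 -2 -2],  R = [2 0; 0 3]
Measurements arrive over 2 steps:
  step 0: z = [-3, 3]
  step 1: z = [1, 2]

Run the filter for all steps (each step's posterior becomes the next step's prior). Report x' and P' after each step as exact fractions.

step 0: x̄ = F·x = [-9, -10, 4]
step 0: P̄ = F·P·Fᵀ + Q = [54 40 -12; 40 37 -12; -12 -12 53]
step 0: y = z − H·x̄ = [10, -36]
step 0: S = H·P̄·Hᵀ + R = [265 -384; -384 1089]
step 0: K = P̄·Hᵀ·S⁻¹ = [-12658/47043 -41642/141129; -4699/47043 -27002/141129; 23878/47043 19298/141129]
step 0: x' = x̄ + K·y = [-50263/47043, -193396/47043, 195376/47043]
step 0: P' = (I − K·H)·P̄ = [137918/141129 350798/141129 -495212/141129; 350798/141129 1293992/141129 -1779686/141129; -495212/141129 -1779686/141129 2493557/141129]
step 1: x̄ = F·x = [-485602/47043, -96830/47043, 40627/47043]
step 1: P̄ = F·P·Fᵀ + Q = [17333399/141129 5923432/141129 844723/141129; 5923432/141129 2566031/141129 180806/141129; 844723/141129 180806/141129 1259384/141129]
step 1: y = z − H·x̄ = [-76441/15681, -1475126/47043]
step 1: S = H·P̄·Hᵀ + R = [999740/15681 -5028167/47043; -5028167/47043 254389946/141129]
step 1: K = P̄·Hᵀ·S⁻¹ = [-3172028601/14606296871 -3950997913/14606296871; 1364149072/14606296871 -1254856763/14606296871; 3416520581/14606296871 -108298313/14606296871]
step 1: x' = x̄ + K·y = [-11419512167/14606296871, 2634044464/14606296871, -644581956/14606296871]
step 1: P' = (I − K·H)·P̄ = [6993530789/14606296871 9777072215/14606296871 -14340871529/14606296871; 9777072215/14606296871 38072016715/14606296871 -50855339893/14606296871; -14340871529/14606296871 -50855339893/14606296871 72529094656/14606296871]

step 0: x' = [-50263/47043, -193396/47043, 195376/47043], P' = [137918/141129 350798/141129 -495212/141129; 350798/141129 1293992/141129 -1779686/141129; -495212/141129 -1779686/141129 2493557/141129]
step 1: x' = [-11419512167/14606296871, 2634044464/14606296871, -644581956/14606296871], P' = [6993530789/14606296871 9777072215/14606296871 -14340871529/14606296871; 9777072215/14606296871 38072016715/14606296871 -50855339893/14606296871; -14340871529/14606296871 -50855339893/14606296871 72529094656/14606296871]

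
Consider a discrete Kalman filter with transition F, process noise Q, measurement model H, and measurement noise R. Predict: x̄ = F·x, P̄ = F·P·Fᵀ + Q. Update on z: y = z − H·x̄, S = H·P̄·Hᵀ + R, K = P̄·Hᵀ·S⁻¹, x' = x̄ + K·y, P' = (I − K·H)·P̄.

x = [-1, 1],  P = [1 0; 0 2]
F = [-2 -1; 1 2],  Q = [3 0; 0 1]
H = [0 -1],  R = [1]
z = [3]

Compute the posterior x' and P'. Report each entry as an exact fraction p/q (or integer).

x' = [35/11, -29/11]
P' = [63/11 -6/11; -6/11 10/11]

x̄ = F·x = [1, 1]
P̄ = F·P·Fᵀ + Q = [9 -6; -6 10]
y = z − H·x̄ = [4]
S = H·P̄·Hᵀ + R = [11]
K = P̄·Hᵀ·S⁻¹ = [6/11; -10/11]
x' = x̄ + K·y = [35/11, -29/11]
P' = (I − K·H)·P̄ = [63/11 -6/11; -6/11 10/11]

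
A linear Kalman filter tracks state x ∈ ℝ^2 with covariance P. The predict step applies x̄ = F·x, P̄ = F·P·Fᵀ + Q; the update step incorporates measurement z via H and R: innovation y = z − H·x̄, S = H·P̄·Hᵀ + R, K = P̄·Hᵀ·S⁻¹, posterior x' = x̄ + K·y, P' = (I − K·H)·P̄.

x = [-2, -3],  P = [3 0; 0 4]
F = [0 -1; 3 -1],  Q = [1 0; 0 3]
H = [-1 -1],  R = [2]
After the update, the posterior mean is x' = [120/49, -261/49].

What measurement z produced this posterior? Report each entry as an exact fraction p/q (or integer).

z = [3]

x̄ = F·x = [3, -3]
P̄ = F·P·Fᵀ + Q = [5 4; 4 34]
S = H·P̄·Hᵀ + R = [49]
K = P̄·Hᵀ·S⁻¹ = [-9/49; -38/49]
x' − x̄ = [-27/49, -114/49] = K·y
y = (KᵀK)⁻¹·Kᵀ·(x' − x̄) = [3]
z = y + H·x̄ = [3] + [0] = [3]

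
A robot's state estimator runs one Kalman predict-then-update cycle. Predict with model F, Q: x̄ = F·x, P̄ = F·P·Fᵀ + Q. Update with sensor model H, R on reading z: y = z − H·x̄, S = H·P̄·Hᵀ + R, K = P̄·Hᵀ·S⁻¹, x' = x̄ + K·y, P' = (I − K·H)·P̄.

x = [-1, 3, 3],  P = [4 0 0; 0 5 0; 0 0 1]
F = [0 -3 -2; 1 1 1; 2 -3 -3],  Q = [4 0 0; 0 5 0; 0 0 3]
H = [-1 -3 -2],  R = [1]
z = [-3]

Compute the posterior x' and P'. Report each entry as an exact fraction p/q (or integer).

x̄ = F·x = [-15, 5, -20]
P̄ = F·P·Fᵀ + Q = [53 -17 51; -17 15 -10; 51 -10 73]
y = z − H·x̄ = [-43]
S = H·P̄·Hᵀ + R = [463]
K = P̄·Hᵀ·S⁻¹ = [-104/463; -8/463; -167/463]
x' = x̄ + K·y = [-2473/463, 2659/463, -2079/463]
P' = (I − K·H)·P̄ = [13723/463 -8703/463 6245/463; -8703/463 6881/463 -5966/463; 6245/463 -5966/463 5910/463]

x' = [-2473/463, 2659/463, -2079/463]
P' = [13723/463 -8703/463 6245/463; -8703/463 6881/463 -5966/463; 6245/463 -5966/463 5910/463]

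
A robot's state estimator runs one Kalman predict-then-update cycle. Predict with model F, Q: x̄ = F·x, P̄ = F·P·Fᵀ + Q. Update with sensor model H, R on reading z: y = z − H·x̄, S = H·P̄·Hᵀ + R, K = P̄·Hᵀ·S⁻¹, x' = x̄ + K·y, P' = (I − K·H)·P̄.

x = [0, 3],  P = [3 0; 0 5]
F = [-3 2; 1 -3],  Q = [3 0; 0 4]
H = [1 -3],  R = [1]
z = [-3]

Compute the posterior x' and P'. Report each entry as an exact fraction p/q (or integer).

x' = [-498/251, 81/251]
P' = [9761/753 1066/251; 1066/251 377/251]

x̄ = F·x = [6, -9]
P̄ = F·P·Fᵀ + Q = [50 -39; -39 52]
y = z − H·x̄ = [-36]
S = H·P̄·Hᵀ + R = [753]
K = P̄·Hᵀ·S⁻¹ = [167/753; -65/251]
x' = x̄ + K·y = [-498/251, 81/251]
P' = (I − K·H)·P̄ = [9761/753 1066/251; 1066/251 377/251]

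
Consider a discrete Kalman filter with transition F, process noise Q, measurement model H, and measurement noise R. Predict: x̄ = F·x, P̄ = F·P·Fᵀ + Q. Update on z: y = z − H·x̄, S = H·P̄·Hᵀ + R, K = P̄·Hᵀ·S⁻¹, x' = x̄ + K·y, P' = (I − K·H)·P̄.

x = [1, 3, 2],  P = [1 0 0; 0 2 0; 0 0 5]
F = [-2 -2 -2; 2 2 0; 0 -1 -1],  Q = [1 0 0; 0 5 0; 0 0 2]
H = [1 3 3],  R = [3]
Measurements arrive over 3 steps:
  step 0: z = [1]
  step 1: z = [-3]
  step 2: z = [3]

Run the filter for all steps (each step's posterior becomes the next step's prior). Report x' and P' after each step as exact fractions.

step 0: x̄ = F·x = [-12, 8, -5]
step 0: P̄ = F·P·Fᵀ + Q = [33 -12 14; -12 17 -4; 14 -4 9]
step 0: y = z − H·x̄ = [4]
step 0: S = H·P̄·Hᵀ + R = [210]
step 0: K = P̄·Hᵀ·S⁻¹ = [13/70; 9/70; 29/210]
step 0: x' = x̄ + K·y = [-394/35, 298/35, -467/105]
step 0: P' = (I − K·H)·P̄ = [1803/70 -1191/70 603/70; -1191/70 947/70 -541/70; 603/70 -541/70 1049/210]
step 1: x̄ = F·x = [302/21, -192/35, -61/15]
step 1: P̄ = F·P·Fᵀ + Q = [1031/21 -172/7 -32/3; -172/7 911/35 26/5; -32/3 26/5 76/15]
step 1: y = z − H·x̄ = [1184/105]
step 1: S = H·P̄·Hᵀ + R = [22483/105]
step 1: K = P̄·Hᵀ·S⁻¹ = [-5945/22483; 7257/22483; 2114/22483]
step 1: x' = x̄ + K·y = [256290/22483, -41504/22483, -67593/22483]
step 1: P' = (I − K·H)·P̄ = [767208/22483 -141555/22483 -120126/22483; -141555/22483 83638/22483 -29196/22483; -120126/22483 -29196/22483 71352/22483]
step 2: x̄ = F·x = [-294386/22483, 429572/22483, 109097/22483]
step 2: P̄ = F·P·Fᵀ + Q = [1384259/22483 -1673656/22483 -330166/22483; -1673656/22483 2383359/22483 414478/22483; -330166/22483 414478/22483 141564/22483]
step 2: y = z − H·x̄ = [-1254172/22483]
step 2: S = H·P̄·Hᵀ + R = [19613687/22483]
step 2: K = P̄·Hᵀ·S⁻¹ = [-4627207/19613687; 6719855/19613687; 1337960/19613687]
step 2: x' = x̄ + K·y = [1304034/19613687, -105112/19613687, 20538293/19613687]
step 2: P' = (I − K·H)·P̄ = [255276348/19613687 -77053989/19613687 -12665334/19613687; -77053989/19613687 70720376/19613687 -38315858/19613687; -12665334/19613687 -38315858/19613687 43875596/19613687]

step 0: x' = [-394/35, 298/35, -467/105], P' = [1803/70 -1191/70 603/70; -1191/70 947/70 -541/70; 603/70 -541/70 1049/210]
step 1: x' = [256290/22483, -41504/22483, -67593/22483], P' = [767208/22483 -141555/22483 -120126/22483; -141555/22483 83638/22483 -29196/22483; -120126/22483 -29196/22483 71352/22483]
step 2: x' = [1304034/19613687, -105112/19613687, 20538293/19613687], P' = [255276348/19613687 -77053989/19613687 -12665334/19613687; -77053989/19613687 70720376/19613687 -38315858/19613687; -12665334/19613687 -38315858/19613687 43875596/19613687]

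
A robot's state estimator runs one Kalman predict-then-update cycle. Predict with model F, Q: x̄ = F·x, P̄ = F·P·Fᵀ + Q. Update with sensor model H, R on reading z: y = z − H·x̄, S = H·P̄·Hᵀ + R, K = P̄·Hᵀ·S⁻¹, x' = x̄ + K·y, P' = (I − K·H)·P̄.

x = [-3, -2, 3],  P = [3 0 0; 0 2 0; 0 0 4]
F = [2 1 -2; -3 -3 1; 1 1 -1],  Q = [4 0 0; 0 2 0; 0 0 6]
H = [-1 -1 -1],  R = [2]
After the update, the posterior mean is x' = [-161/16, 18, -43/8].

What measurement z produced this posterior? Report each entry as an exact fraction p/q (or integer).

x̄ = F·x = [-14, 18, -8]
P̄ = F·P·Fᵀ + Q = [34 -32 16; -32 51 -19; 16 -19 15]
S = H·P̄·Hᵀ + R = [32]
K = P̄·Hᵀ·S⁻¹ = [-9/16; 0; -3/8]
x' − x̄ = [63/16, 0, 21/8] = K·y
y = (KᵀK)⁻¹·Kᵀ·(x' − x̄) = [-7]
z = y + H·x̄ = [-7] + [4] = [-3]

z = [-3]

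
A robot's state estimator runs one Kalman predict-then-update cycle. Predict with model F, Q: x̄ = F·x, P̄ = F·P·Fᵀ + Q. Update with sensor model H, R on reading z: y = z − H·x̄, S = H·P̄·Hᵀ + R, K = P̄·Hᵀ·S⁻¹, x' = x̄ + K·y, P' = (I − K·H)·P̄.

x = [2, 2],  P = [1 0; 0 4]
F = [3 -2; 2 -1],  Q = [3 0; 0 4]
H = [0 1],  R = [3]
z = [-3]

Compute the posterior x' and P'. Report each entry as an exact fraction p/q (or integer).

x' = [-8/3, -2]
P' = [224/15 14/5; 14/5 12/5]

x̄ = F·x = [2, 2]
P̄ = F·P·Fᵀ + Q = [28 14; 14 12]
y = z − H·x̄ = [-5]
S = H·P̄·Hᵀ + R = [15]
K = P̄·Hᵀ·S⁻¹ = [14/15; 4/5]
x' = x̄ + K·y = [-8/3, -2]
P' = (I − K·H)·P̄ = [224/15 14/5; 14/5 12/5]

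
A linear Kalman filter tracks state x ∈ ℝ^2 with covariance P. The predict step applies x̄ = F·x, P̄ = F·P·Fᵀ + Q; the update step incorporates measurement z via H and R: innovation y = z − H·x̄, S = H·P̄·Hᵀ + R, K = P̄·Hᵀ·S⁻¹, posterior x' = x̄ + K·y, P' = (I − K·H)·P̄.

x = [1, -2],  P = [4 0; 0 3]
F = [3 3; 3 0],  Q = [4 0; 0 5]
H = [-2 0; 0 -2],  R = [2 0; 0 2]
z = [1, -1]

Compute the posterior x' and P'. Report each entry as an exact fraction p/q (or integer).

x' = [-3398/6021, 392/669]
P' = [2969/6021 4/669; 4/669 109/223]

x̄ = F·x = [-3, 3]
P̄ = F·P·Fᵀ + Q = [67 36; 36 41]
y = z − H·x̄ = [-5, 5]
S = H·P̄·Hᵀ + R = [270 144; 144 166]
K = P̄·Hᵀ·S⁻¹ = [-2969/6021 -4/669; -4/669 -109/223]
x' = x̄ + K·y = [-3398/6021, 392/669]
P' = (I − K·H)·P̄ = [2969/6021 4/669; 4/669 109/223]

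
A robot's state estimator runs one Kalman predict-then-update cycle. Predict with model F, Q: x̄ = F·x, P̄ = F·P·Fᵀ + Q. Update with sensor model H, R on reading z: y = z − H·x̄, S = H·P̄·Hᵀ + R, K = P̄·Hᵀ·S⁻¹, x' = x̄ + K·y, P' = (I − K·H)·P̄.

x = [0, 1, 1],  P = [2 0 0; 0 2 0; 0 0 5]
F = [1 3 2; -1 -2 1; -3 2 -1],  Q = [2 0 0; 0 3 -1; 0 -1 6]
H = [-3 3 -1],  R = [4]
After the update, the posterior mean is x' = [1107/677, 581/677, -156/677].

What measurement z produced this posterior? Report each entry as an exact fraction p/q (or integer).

z = [-2]

x̄ = F·x = [5, -1, 1]
P̄ = F·P·Fᵀ + Q = [42 -4 -4; -4 18 -8; -4 -8 37]
S = H·P̄·Hᵀ + R = [677]
K = P̄·Hᵀ·S⁻¹ = [-134/677; 74/677; -49/677]
x' − x̄ = [-2278/677, 1258/677, -833/677] = K·y
y = (KᵀK)⁻¹·Kᵀ·(x' − x̄) = [17]
z = y + H·x̄ = [17] + [-19] = [-2]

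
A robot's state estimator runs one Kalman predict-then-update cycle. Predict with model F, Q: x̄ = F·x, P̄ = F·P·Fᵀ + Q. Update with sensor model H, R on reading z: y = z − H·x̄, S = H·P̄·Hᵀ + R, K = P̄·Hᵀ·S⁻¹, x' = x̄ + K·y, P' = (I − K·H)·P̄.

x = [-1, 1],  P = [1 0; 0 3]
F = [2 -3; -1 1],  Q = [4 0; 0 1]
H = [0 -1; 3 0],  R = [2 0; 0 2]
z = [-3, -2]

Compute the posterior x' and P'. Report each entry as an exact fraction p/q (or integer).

x' = [-418/565, 949/565]
P' = [124/565 -22/565; -22/565 496/565]

x̄ = F·x = [-5, 2]
P̄ = F·P·Fᵀ + Q = [35 -11; -11 5]
y = z − H·x̄ = [-1, 13]
S = H·P̄·Hᵀ + R = [7 33; 33 317]
K = P̄·Hᵀ·S⁻¹ = [11/565 186/565; -248/565 -33/565]
x' = x̄ + K·y = [-418/565, 949/565]
P' = (I − K·H)·P̄ = [124/565 -22/565; -22/565 496/565]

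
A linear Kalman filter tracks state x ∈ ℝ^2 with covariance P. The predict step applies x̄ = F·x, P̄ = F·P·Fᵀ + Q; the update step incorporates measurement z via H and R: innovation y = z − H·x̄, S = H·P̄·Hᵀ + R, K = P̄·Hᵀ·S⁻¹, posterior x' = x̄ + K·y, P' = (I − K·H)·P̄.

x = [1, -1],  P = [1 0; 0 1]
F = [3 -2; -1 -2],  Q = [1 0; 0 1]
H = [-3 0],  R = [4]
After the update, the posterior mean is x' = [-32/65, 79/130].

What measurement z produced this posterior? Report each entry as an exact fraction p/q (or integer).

z = [2]

x̄ = F·x = [5, 1]
P̄ = F·P·Fᵀ + Q = [14 1; 1 6]
S = H·P̄·Hᵀ + R = [130]
K = P̄·Hᵀ·S⁻¹ = [-21/65; -3/130]
x' − x̄ = [-357/65, -51/130] = K·y
y = (KᵀK)⁻¹·Kᵀ·(x' − x̄) = [17]
z = y + H·x̄ = [17] + [-15] = [2]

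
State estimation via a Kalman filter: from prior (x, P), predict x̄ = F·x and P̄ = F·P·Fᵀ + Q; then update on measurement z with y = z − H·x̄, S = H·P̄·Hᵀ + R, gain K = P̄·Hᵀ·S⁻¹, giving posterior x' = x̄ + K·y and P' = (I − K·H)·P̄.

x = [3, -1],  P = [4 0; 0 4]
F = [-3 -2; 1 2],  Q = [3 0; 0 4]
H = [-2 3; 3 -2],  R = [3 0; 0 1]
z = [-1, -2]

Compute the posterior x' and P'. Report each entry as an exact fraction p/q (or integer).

x' = [-1071/628, -2152/1413]
P' = [423/628 355/471; 355/471 4172/4239]

x̄ = F·x = [-7, 1]
P̄ = F·P·Fᵀ + Q = [55 -28; -28 24]
y = z − H·x̄ = [-18, 21]
S = H·P̄·Hᵀ + R = [775 -838; -838 928]
K = P̄·Hᵀ·S⁻¹ = [287/942 967/1884; 2042/4239 1241/4239]
x' = x̄ + K·y = [-1071/628, -2152/1413]
P' = (I − K·H)·P̄ = [423/628 355/471; 355/471 4172/4239]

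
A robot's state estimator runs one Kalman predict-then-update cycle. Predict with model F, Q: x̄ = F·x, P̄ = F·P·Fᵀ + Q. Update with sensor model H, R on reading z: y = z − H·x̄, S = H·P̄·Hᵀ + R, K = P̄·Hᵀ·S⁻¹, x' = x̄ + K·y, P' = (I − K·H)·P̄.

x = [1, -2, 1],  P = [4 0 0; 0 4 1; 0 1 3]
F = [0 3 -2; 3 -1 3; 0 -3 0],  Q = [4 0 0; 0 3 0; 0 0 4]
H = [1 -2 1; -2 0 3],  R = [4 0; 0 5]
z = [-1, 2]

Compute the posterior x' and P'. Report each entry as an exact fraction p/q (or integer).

x̄ = F·x = [-8, 8, 6]
P̄ = F·P·Fᵀ + Q = [40 -19 -30; -19 64 3; -30 3 40]
y = z − H·x̄ = [17, -32]
S = H·P̄·Hᵀ + R = [344 -84; -84 885]
K = P̄·Hᵀ·S⁻¹ = [1175/12391 -6806/37173; -10291/24782 509/37173; 1555/24782 2594/12391]
x' = x̄ + K·y = [-19667/37173, 37351/74346, 9111/24782]
P' = (I − K·H)·P̄ = [160700/37173 121195/37173 31930/12391; 121195/37173 132293/37173 27215/12391; 31930/12391 27215/12391 25610/12391]

x' = [-19667/37173, 37351/74346, 9111/24782]
P' = [160700/37173 121195/37173 31930/12391; 121195/37173 132293/37173 27215/12391; 31930/12391 27215/12391 25610/12391]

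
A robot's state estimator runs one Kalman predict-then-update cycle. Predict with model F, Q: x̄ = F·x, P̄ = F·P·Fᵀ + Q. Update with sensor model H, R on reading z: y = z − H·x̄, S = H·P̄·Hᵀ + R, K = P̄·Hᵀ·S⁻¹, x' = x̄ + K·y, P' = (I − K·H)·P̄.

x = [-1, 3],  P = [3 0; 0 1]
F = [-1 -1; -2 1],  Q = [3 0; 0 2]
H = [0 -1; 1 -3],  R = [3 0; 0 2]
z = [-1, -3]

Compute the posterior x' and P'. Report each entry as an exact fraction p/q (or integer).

x̄ = F·x = [-2, 5]
P̄ = F·P·Fᵀ + Q = [7 5; 5 15]
y = z − H·x̄ = [4, 14]
S = H·P̄·Hᵀ + R = [18 40; 40 114]
K = P̄·Hᵀ·S⁻¹ = [-125/226 14/113; -55/226 -30/113]
x' = x̄ + K·y = [-280/113, 35/113]
P' = (I − K·H)·P̄ = [1181/226 375/226; 375/226 165/226]

x' = [-280/113, 35/113]
P' = [1181/226 375/226; 375/226 165/226]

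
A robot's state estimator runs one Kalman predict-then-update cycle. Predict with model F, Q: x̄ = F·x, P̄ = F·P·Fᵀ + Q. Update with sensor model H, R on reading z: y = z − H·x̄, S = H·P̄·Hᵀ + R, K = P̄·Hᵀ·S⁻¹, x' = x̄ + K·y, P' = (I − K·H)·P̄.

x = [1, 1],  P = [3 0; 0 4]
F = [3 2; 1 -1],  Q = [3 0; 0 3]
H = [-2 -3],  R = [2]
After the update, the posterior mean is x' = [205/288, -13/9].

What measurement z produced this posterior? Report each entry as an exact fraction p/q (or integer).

x̄ = F·x = [5, 0]
P̄ = F·P·Fᵀ + Q = [46 1; 1 10]
S = H·P̄·Hᵀ + R = [288]
K = P̄·Hᵀ·S⁻¹ = [-95/288; -1/9]
x' − x̄ = [-1235/288, -13/9] = K·y
y = (KᵀK)⁻¹·Kᵀ·(x' − x̄) = [13]
z = y + H·x̄ = [13] + [-10] = [3]

z = [3]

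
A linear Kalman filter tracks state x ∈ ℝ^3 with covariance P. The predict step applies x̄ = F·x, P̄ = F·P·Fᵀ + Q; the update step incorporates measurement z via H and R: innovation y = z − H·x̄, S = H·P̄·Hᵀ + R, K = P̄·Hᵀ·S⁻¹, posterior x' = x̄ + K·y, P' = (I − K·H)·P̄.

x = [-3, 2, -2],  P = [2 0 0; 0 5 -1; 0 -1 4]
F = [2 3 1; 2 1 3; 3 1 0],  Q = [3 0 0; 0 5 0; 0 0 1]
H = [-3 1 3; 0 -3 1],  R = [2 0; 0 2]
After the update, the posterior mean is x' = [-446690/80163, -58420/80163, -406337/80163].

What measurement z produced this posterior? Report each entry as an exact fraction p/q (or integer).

x̄ = F·x = [-2, -10, -7]
P̄ = F·P·Fᵀ + Q = [54 25 26; 25 48 14; 26 14 24]
S = H·P̄·Hᵀ + R = [218 -37; -37 374]
K = P̄·Hᵀ·S⁻¹ = [-23879/80163 -12865/80163; 800/80163 -27785/80163; 2326/80163 -3628/80163]
x' − x̄ = [-286364/80163, 743210/80163, 154804/80163] = K·y
y = (KᵀK)⁻¹·Kᵀ·(x' − x̄) = [26, -26]
z = y + H·x̄ = [26, -26] + [-25, 23] = [1, -3]

z = [1, -3]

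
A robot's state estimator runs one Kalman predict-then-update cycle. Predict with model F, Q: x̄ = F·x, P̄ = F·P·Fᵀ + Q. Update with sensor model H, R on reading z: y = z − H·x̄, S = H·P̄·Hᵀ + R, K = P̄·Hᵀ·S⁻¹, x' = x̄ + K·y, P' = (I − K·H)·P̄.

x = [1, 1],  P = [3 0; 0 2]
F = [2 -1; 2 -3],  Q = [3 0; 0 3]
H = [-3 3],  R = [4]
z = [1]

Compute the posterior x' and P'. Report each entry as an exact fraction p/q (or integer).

x' = [151/130, 37/26]
P' = [2201/130 441/26; 441/26 453/26]

x̄ = F·x = [1, -1]
P̄ = F·P·Fᵀ + Q = [17 18; 18 33]
y = z − H·x̄ = [7]
S = H·P̄·Hᵀ + R = [130]
K = P̄·Hᵀ·S⁻¹ = [3/130; 9/26]
x' = x̄ + K·y = [151/130, 37/26]
P' = (I − K·H)·P̄ = [2201/130 441/26; 441/26 453/26]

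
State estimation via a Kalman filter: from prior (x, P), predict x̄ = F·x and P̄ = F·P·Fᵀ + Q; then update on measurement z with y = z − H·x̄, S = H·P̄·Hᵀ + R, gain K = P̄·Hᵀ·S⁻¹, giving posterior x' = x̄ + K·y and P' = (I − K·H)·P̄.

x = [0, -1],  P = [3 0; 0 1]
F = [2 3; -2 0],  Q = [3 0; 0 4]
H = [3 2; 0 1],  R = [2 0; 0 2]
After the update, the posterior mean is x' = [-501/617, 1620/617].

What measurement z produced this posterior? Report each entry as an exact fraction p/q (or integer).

x̄ = F·x = [-3, 0]
P̄ = F·P·Fᵀ + Q = [24 -12; -12 16]
S = H·P̄·Hᵀ + R = [138 -4; -4 18]
K = P̄·Hᵀ·S⁻¹ = [204/617 -366/617; -2/617 548/617]
x' − x̄ = [1350/617, 1620/617] = K·y
y = (KᵀK)⁻¹·Kᵀ·(x' − x̄) = [12, 3]
z = y + H·x̄ = [12, 3] + [-9, 0] = [3, 3]

z = [3, 3]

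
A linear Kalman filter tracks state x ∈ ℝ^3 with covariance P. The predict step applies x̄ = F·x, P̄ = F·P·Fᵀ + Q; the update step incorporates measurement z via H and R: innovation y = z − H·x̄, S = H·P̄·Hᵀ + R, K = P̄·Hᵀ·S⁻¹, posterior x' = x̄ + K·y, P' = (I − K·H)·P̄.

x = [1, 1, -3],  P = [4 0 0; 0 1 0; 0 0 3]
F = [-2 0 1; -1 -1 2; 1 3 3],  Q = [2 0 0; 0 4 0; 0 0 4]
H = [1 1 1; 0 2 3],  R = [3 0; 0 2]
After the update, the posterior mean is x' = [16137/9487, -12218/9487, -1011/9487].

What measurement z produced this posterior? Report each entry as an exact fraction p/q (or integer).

x̄ = F·x = [-5, -8, -5]
P̄ = F·P·Fᵀ + Q = [21 14 1; 14 21 11; 1 11 44]
S = H·P̄·Hᵀ + R = [141 260; 260 614]
K = P̄·Hᵀ·S⁻¹ = [7022/9487 -4989/18974; 4372/9487 -1385/18974; -2828/9487 3577/9487]
x' − x̄ = [63572/9487, 63678/9487, 46424/9487] = K·y
y = (KᵀK)⁻¹·Kᵀ·(x' − x̄) = [19, 28]
z = y + H·x̄ = [19, 28] + [-18, -31] = [1, -3]

z = [1, -3]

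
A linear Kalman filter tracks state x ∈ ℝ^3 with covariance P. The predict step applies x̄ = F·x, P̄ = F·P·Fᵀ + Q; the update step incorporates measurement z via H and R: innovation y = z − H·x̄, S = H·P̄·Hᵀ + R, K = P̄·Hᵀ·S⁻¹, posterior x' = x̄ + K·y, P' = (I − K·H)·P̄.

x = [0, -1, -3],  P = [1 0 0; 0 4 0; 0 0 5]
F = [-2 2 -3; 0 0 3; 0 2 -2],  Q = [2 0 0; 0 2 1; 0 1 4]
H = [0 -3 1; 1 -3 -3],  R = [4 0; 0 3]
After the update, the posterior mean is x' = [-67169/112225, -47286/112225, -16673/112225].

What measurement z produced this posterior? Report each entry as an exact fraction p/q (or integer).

z = [1, 1]

x̄ = F·x = [7, -9, 4]
P̄ = F·P·Fᵀ + Q = [67 -45 46; -45 47 -29; 46 -29 40]
S = H·P̄·Hᵀ + R = [641 310; 310 325]
K = P̄·Hᵀ·S⁻¹ = [7797/22445 -15086/112225; -4912/22445 -10759/112225; 7449/22445 -31037/112225]
x' − x̄ = [-852744/112225, 962739/112225, -465573/112225] = K·y
y = (KᵀK)⁻¹·Kᵀ·(x' − x̄) = [-30, -21]
z = y + H·x̄ = [-30, -21] + [31, 22] = [1, 1]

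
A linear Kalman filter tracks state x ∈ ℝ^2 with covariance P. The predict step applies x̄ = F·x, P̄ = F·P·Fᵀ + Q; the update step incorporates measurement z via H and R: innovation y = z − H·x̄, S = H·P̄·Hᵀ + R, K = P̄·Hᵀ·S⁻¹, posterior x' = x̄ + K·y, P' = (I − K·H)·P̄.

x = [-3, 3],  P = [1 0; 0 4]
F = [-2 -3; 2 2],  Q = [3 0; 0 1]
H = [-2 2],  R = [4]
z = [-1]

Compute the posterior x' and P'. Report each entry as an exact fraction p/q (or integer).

x̄ = F·x = [-3, 0]
P̄ = F·P·Fᵀ + Q = [43 -28; -28 21]
y = z − H·x̄ = [-7]
S = H·P̄·Hᵀ + R = [484]
K = P̄·Hᵀ·S⁻¹ = [-71/242; 49/242]
x' = x̄ + K·y = [-229/242, -343/242]
P' = (I − K·H)·P̄ = [162/121 91/121; 91/121 140/121]

x' = [-229/242, -343/242]
P' = [162/121 91/121; 91/121 140/121]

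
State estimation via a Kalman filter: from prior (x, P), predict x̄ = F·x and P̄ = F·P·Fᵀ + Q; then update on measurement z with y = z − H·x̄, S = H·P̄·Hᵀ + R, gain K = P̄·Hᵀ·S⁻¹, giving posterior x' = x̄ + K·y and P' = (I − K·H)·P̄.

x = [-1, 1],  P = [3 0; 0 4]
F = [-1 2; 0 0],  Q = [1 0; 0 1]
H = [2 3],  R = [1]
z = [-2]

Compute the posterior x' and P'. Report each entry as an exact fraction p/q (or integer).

x̄ = F·x = [3, 0]
P̄ = F·P·Fᵀ + Q = [20 0; 0 1]
y = z − H·x̄ = [-8]
S = H·P̄·Hᵀ + R = [90]
K = P̄·Hᵀ·S⁻¹ = [4/9; 1/30]
x' = x̄ + K·y = [-5/9, -4/15]
P' = (I − K·H)·P̄ = [20/9 -4/3; -4/3 9/10]

x' = [-5/9, -4/15]
P' = [20/9 -4/3; -4/3 9/10]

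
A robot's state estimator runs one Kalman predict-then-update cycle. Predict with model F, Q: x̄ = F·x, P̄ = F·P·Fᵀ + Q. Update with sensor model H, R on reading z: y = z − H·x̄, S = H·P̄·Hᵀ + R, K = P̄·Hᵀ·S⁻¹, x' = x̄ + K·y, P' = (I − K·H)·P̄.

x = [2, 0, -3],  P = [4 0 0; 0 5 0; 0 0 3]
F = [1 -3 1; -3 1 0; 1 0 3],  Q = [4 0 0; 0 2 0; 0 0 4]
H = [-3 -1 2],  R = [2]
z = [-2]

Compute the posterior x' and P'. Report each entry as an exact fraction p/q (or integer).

x' = [-764/419, -2472/419, -2804/419]
P' = [10239/419 -9703/419 10392/419; -9703/419 17821/419 -5630/419; 10392/419 -5630/419 12816/419]

x̄ = F·x = [-1, -6, -7]
P̄ = F·P·Fᵀ + Q = [56 -27 13; -27 43 -12; 13 -12 35]
y = z − H·x̄ = [3]
S = H·P̄·Hᵀ + R = [419]
K = P̄·Hᵀ·S⁻¹ = [-115/419; 14/419; 43/419]
x' = x̄ + K·y = [-764/419, -2472/419, -2804/419]
P' = (I − K·H)·P̄ = [10239/419 -9703/419 10392/419; -9703/419 17821/419 -5630/419; 10392/419 -5630/419 12816/419]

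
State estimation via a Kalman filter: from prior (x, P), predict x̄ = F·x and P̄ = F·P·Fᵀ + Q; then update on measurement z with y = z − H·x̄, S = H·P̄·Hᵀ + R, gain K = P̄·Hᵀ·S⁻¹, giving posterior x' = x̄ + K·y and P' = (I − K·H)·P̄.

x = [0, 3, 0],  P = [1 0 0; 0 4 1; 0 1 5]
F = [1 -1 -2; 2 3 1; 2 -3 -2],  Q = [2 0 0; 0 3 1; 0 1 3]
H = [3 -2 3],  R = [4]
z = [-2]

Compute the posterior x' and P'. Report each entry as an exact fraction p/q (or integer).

x̄ = F·x = [-3, 9, -9]
P̄ = F·P·Fᵀ + Q = [31 -27 42; -27 54 -50; 42 -50 75]
y = z − H·x̄ = [52]
S = H·P̄·Hᵀ + R = [2854]
K = P̄·Hᵀ·S⁻¹ = [273/2854; -339/2854; 451/2854]
x' = x̄ + K·y = [2817/1427, 4029/1427, -1117/1427]
P' = (I − K·H)·P̄ = [13945/2854 15489/2854 -3255/2854; 15489/2854 39195/2854 10189/2854; -3255/2854 10189/2854 10649/2854]

x' = [2817/1427, 4029/1427, -1117/1427]
P' = [13945/2854 15489/2854 -3255/2854; 15489/2854 39195/2854 10189/2854; -3255/2854 10189/2854 10649/2854]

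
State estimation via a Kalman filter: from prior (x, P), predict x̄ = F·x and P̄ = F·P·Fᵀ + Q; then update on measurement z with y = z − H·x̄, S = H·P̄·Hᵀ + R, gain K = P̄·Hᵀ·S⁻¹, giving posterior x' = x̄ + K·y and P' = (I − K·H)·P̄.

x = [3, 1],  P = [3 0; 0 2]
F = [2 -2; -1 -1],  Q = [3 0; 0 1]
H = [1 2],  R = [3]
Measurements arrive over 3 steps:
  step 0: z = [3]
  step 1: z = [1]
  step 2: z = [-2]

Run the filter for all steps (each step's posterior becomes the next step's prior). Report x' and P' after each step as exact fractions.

step 0: x' = [43/6, -7/3], P' = [605/42 -137/21; -137/21 76/21]
step 1: x' = [399/46, -5209/1426], P' = [1059/46 -222/23; -222/23 6579/1426]
step 2: x' = [43052/29881, -42524/29881], P' = [1618797/59762 -342066/29881; -342066/29881 161325/29881]

step 0: x̄ = F·x = [4, -4]
step 0: P̄ = F·P·Fᵀ + Q = [23 -2; -2 6]
step 0: y = z − H·x̄ = [7]
step 0: S = H·P̄·Hᵀ + R = [42]
step 0: K = P̄·Hᵀ·S⁻¹ = [19/42; 5/21]
step 0: x' = x̄ + K·y = [43/6, -7/3]
step 0: P' = (I − K·H)·P̄ = [605/42 -137/21; -137/21 76/21]
step 1: x̄ = F·x = [19, -29/6]
step 1: P̄ = F·P·Fᵀ + Q = [891/7 -151/7; -151/7 251/42]
step 1: y = z − H·x̄ = [-25/3]
step 1: S = H·P̄·Hᵀ + R = [1426/21]
step 1: K = P̄·Hᵀ·S⁻¹ = [57/46; -101/713]
step 1: x' = x̄ + K·y = [399/46, -5209/1426]
step 1: P' = (I − K·H)·P̄ = [1059/46 -222/23; -222/23 6579/1426]
step 2: x̄ = F·x = [17578/713, -3580/713]
step 2: P̄ = F·P·Fᵀ + Q = [136011/713 -26250/713; -26250/713 6653/713]
step 2: y = z − H·x̄ = [-11844/713]
step 2: S = H·P̄·Hᵀ + R = [59762/713]
step 2: K = P̄·Hᵀ·S⁻¹ = [83511/59762; -6472/29881]
step 2: x' = x̄ + K·y = [43052/29881, -42524/29881]
step 2: P' = (I − K·H)·P̄ = [1618797/59762 -342066/29881; -342066/29881 161325/29881]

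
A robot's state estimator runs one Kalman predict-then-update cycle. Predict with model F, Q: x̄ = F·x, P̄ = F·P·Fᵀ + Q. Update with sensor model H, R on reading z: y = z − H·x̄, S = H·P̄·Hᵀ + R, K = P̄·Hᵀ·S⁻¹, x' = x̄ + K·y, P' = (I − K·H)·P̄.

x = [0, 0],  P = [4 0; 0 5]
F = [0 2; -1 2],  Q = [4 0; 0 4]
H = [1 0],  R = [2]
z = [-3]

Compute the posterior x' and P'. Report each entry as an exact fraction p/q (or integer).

x' = [-36/13, -30/13]
P' = [24/13 20/13; 20/13 164/13]

x̄ = F·x = [0, 0]
P̄ = F·P·Fᵀ + Q = [24 20; 20 28]
y = z − H·x̄ = [-3]
S = H·P̄·Hᵀ + R = [26]
K = P̄·Hᵀ·S⁻¹ = [12/13; 10/13]
x' = x̄ + K·y = [-36/13, -30/13]
P' = (I − K·H)·P̄ = [24/13 20/13; 20/13 164/13]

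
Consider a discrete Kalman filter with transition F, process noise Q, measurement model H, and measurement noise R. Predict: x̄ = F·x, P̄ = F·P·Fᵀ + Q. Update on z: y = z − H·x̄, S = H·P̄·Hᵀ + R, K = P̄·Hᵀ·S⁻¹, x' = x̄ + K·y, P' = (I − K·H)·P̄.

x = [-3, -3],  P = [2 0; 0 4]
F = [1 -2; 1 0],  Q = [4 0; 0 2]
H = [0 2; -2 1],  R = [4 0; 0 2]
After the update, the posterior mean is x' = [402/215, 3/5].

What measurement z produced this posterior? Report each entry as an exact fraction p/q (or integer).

z = [3, -3]

x̄ = F·x = [3, -3]
P̄ = F·P·Fᵀ + Q = [22 2; 2 4]
S = H·P̄·Hᵀ + R = [20 0; 0 86]
K = P̄·Hᵀ·S⁻¹ = [1/5 -21/43; 2/5 0]
x' − x̄ = [-243/215, 18/5] = K·y
y = (KᵀK)⁻¹·Kᵀ·(x' − x̄) = [9, 6]
z = y + H·x̄ = [9, 6] + [-6, -9] = [3, -3]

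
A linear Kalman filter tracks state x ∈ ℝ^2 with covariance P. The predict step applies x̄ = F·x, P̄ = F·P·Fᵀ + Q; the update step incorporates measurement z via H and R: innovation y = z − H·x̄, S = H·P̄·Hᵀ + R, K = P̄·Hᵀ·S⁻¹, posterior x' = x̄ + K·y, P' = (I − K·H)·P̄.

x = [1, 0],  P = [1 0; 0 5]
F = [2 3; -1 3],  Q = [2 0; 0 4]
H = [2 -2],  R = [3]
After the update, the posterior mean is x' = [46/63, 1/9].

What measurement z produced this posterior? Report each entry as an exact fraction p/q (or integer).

z = [1]

x̄ = F·x = [2, -1]
P̄ = F·P·Fᵀ + Q = [51 43; 43 50]
S = H·P̄·Hᵀ + R = [63]
K = P̄·Hᵀ·S⁻¹ = [16/63; -2/9]
x' − x̄ = [-80/63, 10/9] = K·y
y = (KᵀK)⁻¹·Kᵀ·(x' − x̄) = [-5]
z = y + H·x̄ = [-5] + [6] = [1]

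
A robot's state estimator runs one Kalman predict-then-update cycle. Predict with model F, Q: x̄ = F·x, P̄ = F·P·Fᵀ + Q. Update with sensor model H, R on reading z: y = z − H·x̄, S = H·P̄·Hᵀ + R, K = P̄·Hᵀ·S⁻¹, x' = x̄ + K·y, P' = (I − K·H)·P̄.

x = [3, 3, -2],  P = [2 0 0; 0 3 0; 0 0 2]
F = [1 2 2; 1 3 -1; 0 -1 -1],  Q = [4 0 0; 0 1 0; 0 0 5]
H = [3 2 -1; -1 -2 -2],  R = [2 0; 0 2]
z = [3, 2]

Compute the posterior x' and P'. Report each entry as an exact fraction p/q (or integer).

x' = [-5929/11189, 30133/22378, -20458/11189]
P' = [34420/11189 -38889/11189 20392/11189; -38889/11189 46991/11189 -24193/11189; 20392/11189 -24193/11189 16718/11189]

x̄ = F·x = [5, 14, -1]
P̄ = F·P·Fᵀ + Q = [26 16 -10; 16 32 -7; -10 -7 10]
y = z − H·x̄ = [-41, 33]
S = H·P̄·Hᵀ + R = [654 -250; -250 164]
K = P̄·Hᵀ·S⁻¹ = [2545/11189 1287/11189; 754/11189 -6707/22378; -1964/11189 -2721/11189]
x' = x̄ + K·y = [-5929/11189, 30133/22378, -20458/11189]
P' = (I − K·H)·P̄ = [34420/11189 -38889/11189 20392/11189; -38889/11189 46991/11189 -24193/11189; 20392/11189 -24193/11189 16718/11189]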